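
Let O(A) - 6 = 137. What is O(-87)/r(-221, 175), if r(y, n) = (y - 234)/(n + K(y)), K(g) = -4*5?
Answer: -341/7 ≈ -48.714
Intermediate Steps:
O(A) = 143 (O(A) = 6 + 137 = 143)
K(g) = -20
r(y, n) = (-234 + y)/(-20 + n) (r(y, n) = (y - 234)/(n - 20) = (-234 + y)/(-20 + n))
O(-87)/r(-221, 175) = 143/(((-234 - 221)/(-20 + 175))) = 143/((-455/155)) = 143/(((1/155)*(-455))) = 143/(-91/31) = 143*(-31/91) = -341/7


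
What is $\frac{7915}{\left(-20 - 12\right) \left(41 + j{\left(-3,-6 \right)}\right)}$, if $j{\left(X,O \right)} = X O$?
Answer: $- \frac{7915}{1888} \approx -4.1923$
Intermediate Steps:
$j{\left(X,O \right)} = O X$
$\frac{7915}{\left(-20 - 12\right) \left(41 + j{\left(-3,-6 \right)}\right)} = \frac{7915}{\left(-20 - 12\right) \left(41 - -18\right)} = \frac{7915}{\left(-20 - 12\right) \left(41 + 18\right)} = \frac{7915}{\left(-32\right) 59} = \frac{7915}{-1888} = 7915 \left(- \frac{1}{1888}\right) = - \frac{7915}{1888}$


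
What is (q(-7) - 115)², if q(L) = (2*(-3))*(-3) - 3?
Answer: 10000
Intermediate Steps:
q(L) = 15 (q(L) = -6*(-3) - 3 = 18 - 3 = 15)
(q(-7) - 115)² = (15 - 115)² = (-100)² = 10000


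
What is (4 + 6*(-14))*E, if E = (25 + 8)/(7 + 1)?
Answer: -330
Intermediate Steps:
E = 33/8 ≈ 4.1250
(4 + 6*(-14))*E = (4 + 6*(-14))*(33/8) = (4 - 84)*(33/8) = -80*33/8 = -330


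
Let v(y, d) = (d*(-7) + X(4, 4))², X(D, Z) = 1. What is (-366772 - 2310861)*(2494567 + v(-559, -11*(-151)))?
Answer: -368598789705419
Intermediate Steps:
v(y, d) = (1 - 7*d)² (v(y, d) = (d*(-7) + 1)² = (-7*d + 1)² = (1 - 7*d)²)
(-366772 - 2310861)*(2494567 + v(-559, -11*(-151))) = (-366772 - 2310861)*(2494567 + (-1 + 7*(-11*(-151)))²) = -2677633*(2494567 + (-1 + 7*1661)²) = -2677633*(2494567 + (-1 + 11627)²) = -2677633*(2494567 + 11626²) = -2677633*(2494567 + 135163876) = -2677633*137658443 = -368598789705419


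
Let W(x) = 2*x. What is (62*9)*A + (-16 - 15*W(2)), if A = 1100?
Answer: 613724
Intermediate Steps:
(62*9)*A + (-16 - 15*W(2)) = (62*9)*1100 + (-16 - 30*2) = 558*1100 + (-16 - 15*4) = 613800 + (-16 - 60) = 613800 - 76 = 613724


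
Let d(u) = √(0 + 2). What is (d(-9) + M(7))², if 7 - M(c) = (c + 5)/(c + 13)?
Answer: 1074/25 + 64*√2/5 ≈ 61.062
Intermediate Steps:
M(c) = 7 - (5 + c)/(13 + c) (M(c) = 7 - (c + 5)/(c + 13) = 7 - (5 + c)/(13 + c))
d(u) = √2
(d(-9) + M(7))² = (√2 + 2*(43 + 3*7)/(13 + 7))² = (√2 + 2*(43 + 21)/20)² = (√2 + 2*(1/20)*64)² = (√2 + 32/5)² = (32/5 + √2)²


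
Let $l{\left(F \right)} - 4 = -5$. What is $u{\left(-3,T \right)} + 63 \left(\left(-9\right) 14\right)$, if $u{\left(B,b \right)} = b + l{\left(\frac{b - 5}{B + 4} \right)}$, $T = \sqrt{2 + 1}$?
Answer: $-7939 + \sqrt{3} \approx -7937.3$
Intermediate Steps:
$l{\left(F \right)} = -1$ ($l{\left(F \right)} = 4 - 5 = -1$)
$T = \sqrt{3} \approx 1.732$
$u{\left(B,b \right)} = -1 + b$ ($u{\left(B,b \right)} = b - 1 = -1 + b$)
$u{\left(-3,T \right)} + 63 \left(\left(-9\right) 14\right) = \left(-1 + \sqrt{3}\right) + 63 \left(\left(-9\right) 14\right) = \left(-1 + \sqrt{3}\right) + 63 \left(-126\right) = \left(-1 + \sqrt{3}\right) - 7938 = -7939 + \sqrt{3}$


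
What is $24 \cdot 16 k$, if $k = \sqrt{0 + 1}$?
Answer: $384$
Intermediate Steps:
$k = 1$ ($k = \sqrt{1} = 1$)
$24 \cdot 16 k = 24 \cdot 16 \cdot 1 = 384 \cdot 1 = 384$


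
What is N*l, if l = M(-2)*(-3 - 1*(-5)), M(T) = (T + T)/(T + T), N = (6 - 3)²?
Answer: 18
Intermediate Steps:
N = 9 (N = 3² = 9)
M(T) = 1 (M(T) = (2*T)/((2*T)) = (2*T)*(1/(2*T)) = 1)
l = 2 (l = 1*(-3 - 1*(-5)) = 1*(-3 + 5) = 1*2 = 2)
N*l = 9*2 = 18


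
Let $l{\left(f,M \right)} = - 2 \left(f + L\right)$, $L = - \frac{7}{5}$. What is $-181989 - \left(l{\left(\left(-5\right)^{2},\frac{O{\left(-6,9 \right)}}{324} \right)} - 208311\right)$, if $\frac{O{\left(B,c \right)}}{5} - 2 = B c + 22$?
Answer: $\frac{131846}{5} \approx 26369.0$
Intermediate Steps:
$O{\left(B,c \right)} = 120 + 5 B c$ ($O{\left(B,c \right)} = 10 + 5 \left(B c + 22\right) = 10 + 5 \left(22 + B c\right) = 10 + \left(110 + 5 B c\right) = 120 + 5 B c$)
$L = - \frac{7}{5}$ ($L = \left(-7\right) \frac{1}{5} = - \frac{7}{5} \approx -1.4$)
$l{\left(f,M \right)} = \frac{14}{5} - 2 f$ ($l{\left(f,M \right)} = - 2 \left(f - \frac{7}{5}\right) = - 2 \left(- \frac{7}{5} + f\right) = \frac{14}{5} - 2 f$)
$-181989 - \left(l{\left(\left(-5\right)^{2},\frac{O{\left(-6,9 \right)}}{324} \right)} - 208311\right) = -181989 - \left(\left(\frac{14}{5} - 2 \left(-5\right)^{2}\right) - 208311\right) = -181989 - \left(\left(\frac{14}{5} - 50\right) - 208311\right) = -181989 - \left(- \frac{236}{5} - 208311\right) = -181989 - - \frac{1041791}{5} = -181989 + \frac{1041791}{5} = \frac{131846}{5}$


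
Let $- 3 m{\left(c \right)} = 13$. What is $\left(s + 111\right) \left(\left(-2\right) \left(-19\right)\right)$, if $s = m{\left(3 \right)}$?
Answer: $\frac{12160}{3} \approx 4053.3$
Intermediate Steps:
$m{\left(c \right)} = - \frac{13}{3}$ ($m{\left(c \right)} = \left(- \frac{1}{3}\right) 13 = - \frac{13}{3}$)
$s = - \frac{13}{3} \approx -4.3333$
$\left(s + 111\right) \left(\left(-2\right) \left(-19\right)\right) = \left(- \frac{13}{3} + 111\right) \left(\left(-2\right) \left(-19\right)\right) = \frac{320}{3} \cdot 38 = \frac{12160}{3}$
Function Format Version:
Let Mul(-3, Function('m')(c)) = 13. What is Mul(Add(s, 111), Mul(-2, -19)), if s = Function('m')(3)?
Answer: Rational(12160, 3) ≈ 4053.3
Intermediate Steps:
Function('m')(c) = Rational(-13, 3) (Function('m')(c) = Mul(Rational(-1, 3), 13) = Rational(-13, 3))
s = Rational(-13, 3) ≈ -4.3333
Mul(Add(s, 111), Mul(-2, -19)) = Mul(Add(Rational(-13, 3), 111), Mul(-2, -19)) = Mul(Rational(320, 3), 38) = Rational(12160, 3)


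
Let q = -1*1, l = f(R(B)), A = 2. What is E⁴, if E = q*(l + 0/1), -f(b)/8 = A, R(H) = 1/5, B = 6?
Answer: 65536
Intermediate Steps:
R(H) = ⅕
f(b) = -16 (f(b) = -8*2 = -16)
l = -16
q = -1
E = 16 (E = -(-16 + 0/1) = -(-16 + 0*1) = -(-16 + 0) = -1*(-16) = 16)
E⁴ = 16⁴ = 65536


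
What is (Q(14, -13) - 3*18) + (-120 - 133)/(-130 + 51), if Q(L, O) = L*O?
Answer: -18391/79 ≈ -232.80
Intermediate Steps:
(Q(14, -13) - 3*18) + (-120 - 133)/(-130 + 51) = (14*(-13) - 3*18) + (-120 - 133)/(-130 + 51) = (-182 - 54) - 253/(-79) = -236 - 253*(-1/79) = -236 + 253/79 = -18391/79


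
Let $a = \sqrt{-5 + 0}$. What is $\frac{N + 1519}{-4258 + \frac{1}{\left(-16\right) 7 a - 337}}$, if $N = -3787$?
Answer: $\frac{567483007644}{1065407288963} + \frac{84672 i \sqrt{5}}{1065407288963} \approx 0.53264 + 1.7771 \cdot 10^{-7} i$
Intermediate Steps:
$a = i \sqrt{5}$ ($a = \sqrt{-5} = i \sqrt{5} \approx 2.2361 i$)
$\frac{N + 1519}{-4258 + \frac{1}{\left(-16\right) 7 a - 337}} = \frac{-3787 + 1519}{-4258 + \frac{1}{\left(-16\right) 7 i \sqrt{5} - 337}} = - \frac{2268}{-4258 + \frac{1}{- 112 i \sqrt{5} - 337}} = - \frac{2268}{-4258 + \frac{1}{-337 - 112 i \sqrt{5}}}$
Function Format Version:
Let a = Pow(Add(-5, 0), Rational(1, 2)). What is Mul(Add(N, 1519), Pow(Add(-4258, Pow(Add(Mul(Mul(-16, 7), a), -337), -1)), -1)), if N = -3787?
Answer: Add(Rational(567483007644, 1065407288963), Mul(Rational(84672, 1065407288963), I, Pow(5, Rational(1, 2)))) ≈ Add(0.53264, Mul(1.7771e-7, I))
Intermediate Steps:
a = Mul(I, Pow(5, Rational(1, 2))) (a = Pow(-5, Rational(1, 2)) = Mul(I, Pow(5, Rational(1, 2))) ≈ Mul(2.2361, I))
Mul(Add(N, 1519), Pow(Add(-4258, Pow(Add(Mul(Mul(-16, 7), a), -337), -1)), -1)) = Mul(Add(-3787, 1519), Pow(Add(-4258, Pow(Add(Mul(Mul(-16, 7), Mul(I, Pow(5, Rational(1, 2)))), -337), -1)), -1)) = Mul(-2268, Pow(Add(-4258, Pow(Add(Mul(-112, Mul(I, Pow(5, Rational(1, 2)))), -337), -1)), -1)) = Mul(-2268, Pow(Add(-4258, Pow(Add(Mul(-112, I, Pow(5, Rational(1, 2))), -337), -1)), -1)) = Mul(-2268, Pow(Add(-4258, Pow(Add(-337, Mul(-112, I, Pow(5, Rational(1, 2)))), -1)), -1))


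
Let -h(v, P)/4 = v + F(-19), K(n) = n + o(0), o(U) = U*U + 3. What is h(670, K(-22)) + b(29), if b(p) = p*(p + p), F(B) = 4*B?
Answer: -694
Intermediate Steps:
o(U) = 3 + U² (o(U) = U² + 3 = 3 + U²)
K(n) = 3 + n (K(n) = n + (3 + 0²) = n + (3 + 0) = n + 3 = 3 + n)
b(p) = 2*p² (b(p) = p*(2*p) = 2*p²)
h(v, P) = 304 - 4*v (h(v, P) = -4*(v + 4*(-19)) = -4*(v - 76) = -4*(-76 + v) = 304 - 4*v)
h(670, K(-22)) + b(29) = (304 - 4*670) + 2*29² = (304 - 2680) + 2*841 = -2376 + 1682 = -694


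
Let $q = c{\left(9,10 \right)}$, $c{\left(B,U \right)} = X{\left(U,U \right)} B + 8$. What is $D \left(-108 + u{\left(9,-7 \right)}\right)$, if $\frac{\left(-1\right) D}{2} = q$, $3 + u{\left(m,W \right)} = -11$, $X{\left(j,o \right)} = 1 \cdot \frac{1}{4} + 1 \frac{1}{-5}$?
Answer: $\frac{10309}{5} \approx 2061.8$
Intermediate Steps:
$X{\left(j,o \right)} = \frac{1}{20}$ ($X{\left(j,o \right)} = 1 \cdot \frac{1}{4} + 1 \left(- \frac{1}{5}\right) = \frac{1}{4} - \frac{1}{5} = \frac{1}{20}$)
$u{\left(m,W \right)} = -14$ ($u{\left(m,W \right)} = -3 - 11 = -14$)
$c{\left(B,U \right)} = 8 + \frac{B}{20}$ ($c{\left(B,U \right)} = \frac{B}{20} + 8 = 8 + \frac{B}{20}$)
$q = \frac{169}{20}$ ($q = 8 + \frac{1}{20} \cdot 9 = 8 + \frac{9}{20} = \frac{169}{20} \approx 8.45$)
$D = - \frac{169}{10}$ ($D = \left(-2\right) \frac{169}{20} = - \frac{169}{10} \approx -16.9$)
$D \left(-108 + u{\left(9,-7 \right)}\right) = - \frac{169 \left(-108 - 14\right)}{10} = \left(- \frac{169}{10}\right) \left(-122\right) = \frac{10309}{5}$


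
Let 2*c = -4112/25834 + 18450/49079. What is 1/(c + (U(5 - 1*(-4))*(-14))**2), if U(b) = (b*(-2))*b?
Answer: 633953443/3260945003692145 ≈ 1.9441e-7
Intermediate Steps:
U(b) = -2*b**2 (U(b) = (-2*b)*b = -2*b**2)
c = 68706113/633953443 (c = (-4112/25834 + 18450/49079)/2 = (-4112*1/25834 + 18450*(1/49079))/2 = (-2056/12917 + 18450/49079)/2 = (1/2)*(137412226/633953443) = 68706113/633953443 ≈ 0.10838)
1/(c + (U(5 - 1*(-4))*(-14))**2) = 1/(68706113/633953443 + (-2*(5 - 1*(-4))**2*(-14))**2) = 1/(68706113/633953443 + (-2*(5 + 4)**2*(-14))**2) = 1/(68706113/633953443 + (-2*9**2*(-14))**2) = 1/(68706113/633953443 + (-2*81*(-14))**2) = 1/(68706113/633953443 + (-162*(-14))**2) = 1/(68706113/633953443 + 2268**2) = 1/(68706113/633953443 + 5143824) = 1/(3260945003692145/633953443) = 633953443/3260945003692145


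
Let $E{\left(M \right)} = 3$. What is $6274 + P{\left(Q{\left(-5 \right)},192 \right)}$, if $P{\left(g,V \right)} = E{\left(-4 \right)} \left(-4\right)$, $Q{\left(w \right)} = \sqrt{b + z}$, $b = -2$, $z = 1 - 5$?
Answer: $6262$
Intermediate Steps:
$z = -4$
$Q{\left(w \right)} = i \sqrt{6}$ ($Q{\left(w \right)} = \sqrt{-2 - 4} = \sqrt{-6} = i \sqrt{6}$)
$P{\left(g,V \right)} = -12$ ($P{\left(g,V \right)} = 3 \left(-4\right) = -12$)
$6274 + P{\left(Q{\left(-5 \right)},192 \right)} = 6274 - 12 = 6262$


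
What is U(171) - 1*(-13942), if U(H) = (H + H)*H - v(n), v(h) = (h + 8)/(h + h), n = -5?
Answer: 724243/10 ≈ 72424.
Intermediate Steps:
v(h) = (8 + h)/(2*h) (v(h) = (8 + h)/((2*h)) = (8 + h)*(1/(2*h)) = (8 + h)/(2*h))
U(H) = 3/10 + 2*H**2 (U(H) = (H + H)*H - (8 - 5)/(2*(-5)) = (2*H)*H - (-1)*3/(2*5) = 2*H**2 - 1*(-3/10) = 2*H**2 + 3/10 = 3/10 + 2*H**2)
U(171) - 1*(-13942) = (3/10 + 2*171**2) - 1*(-13942) = (3/10 + 2*29241) + 13942 = (3/10 + 58482) + 13942 = 584823/10 + 13942 = 724243/10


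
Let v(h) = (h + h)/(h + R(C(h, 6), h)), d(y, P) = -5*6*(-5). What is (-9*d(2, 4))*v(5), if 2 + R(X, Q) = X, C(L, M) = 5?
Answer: -3375/2 ≈ -1687.5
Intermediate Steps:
R(X, Q) = -2 + X
d(y, P) = 150 (d(y, P) = -30*(-5) = 150)
v(h) = 2*h/(3 + h) (v(h) = (h + h)/(h + (-2 + 5)) = (2*h)/(h + 3) = (2*h)/(3 + h) = 2*h/(3 + h))
(-9*d(2, 4))*v(5) = (-9*150)*(2*5/(3 + 5)) = -2700*5/8 = -1350*5/4 = -3375/2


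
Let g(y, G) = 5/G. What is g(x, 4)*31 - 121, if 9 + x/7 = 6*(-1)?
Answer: -329/4 ≈ -82.250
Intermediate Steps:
x = -105 (x = -63 + 7*(6*(-1)) = -63 + 7*(-6) = -63 - 42 = -105)
g(x, 4)*31 - 121 = (5/4)*31 - 121 = 155/4 - 121 = -329/4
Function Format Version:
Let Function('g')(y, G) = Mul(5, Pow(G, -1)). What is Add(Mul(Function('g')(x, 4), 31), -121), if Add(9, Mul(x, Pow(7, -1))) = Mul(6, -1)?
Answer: Rational(-329, 4) ≈ -82.250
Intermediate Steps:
x = -105 (x = Add(-63, Mul(7, Mul(6, -1))) = Add(-63, Mul(7, -6)) = Add(-63, -42) = -105)
Add(Mul(Function('g')(x, 4), 31), -121) = Add(Mul(Mul(5, Pow(4, -1)), 31), -121) = Add(Mul(Mul(5, Rational(1, 4)), 31), -121) = Add(Mul(Rational(5, 4), 31), -121) = Add(Rational(155, 4), -121) = Rational(-329, 4)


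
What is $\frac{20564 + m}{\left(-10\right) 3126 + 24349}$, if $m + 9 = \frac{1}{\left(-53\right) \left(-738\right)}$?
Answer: $- \frac{803988271}{270316854} \approx -2.9742$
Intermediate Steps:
$m = - \frac{352025}{39114}$ ($m = -9 + \frac{1}{\left(-53\right) \left(-738\right)} = -9 + \frac{1}{39114} = - \frac{352025}{39114} \approx -9.0$)
$\frac{20564 + m}{\left(-10\right) 3126 + 24349} = \frac{20564 - \frac{352025}{39114}}{\left(-10\right) 3126 + 24349} = \frac{803988271}{39114 \left(-31260 + 24349\right)} = \frac{803988271}{39114 \left(-6911\right)} = \frac{803988271}{39114} \left(- \frac{1}{6911}\right) = - \frac{803988271}{270316854}$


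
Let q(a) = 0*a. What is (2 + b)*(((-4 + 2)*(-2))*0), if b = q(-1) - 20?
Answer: 0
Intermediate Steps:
q(a) = 0
b = -20 (b = 0 - 20 = -20)
(2 + b)*(((-4 + 2)*(-2))*0) = (2 - 20)*(((-4 + 2)*(-2))*0) = -18*(-2*(-2))*0 = -72*0 = -18*0 = 0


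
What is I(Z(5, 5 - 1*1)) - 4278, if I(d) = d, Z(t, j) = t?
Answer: -4273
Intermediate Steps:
I(Z(5, 5 - 1*1)) - 4278 = 5 - 4278 = -4273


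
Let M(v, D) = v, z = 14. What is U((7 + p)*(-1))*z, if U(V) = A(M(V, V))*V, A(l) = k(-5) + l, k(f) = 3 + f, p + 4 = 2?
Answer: 490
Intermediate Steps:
p = -2 (p = -4 + 2 = -2)
A(l) = -2 + l (A(l) = (3 - 5) + l = -2 + l)
U(V) = V*(-2 + V) (U(V) = (-2 + V)*V = V*(-2 + V))
U((7 + p)*(-1))*z = (((7 - 2)*(-1))*(-2 + (7 - 2)*(-1)))*14 = ((5*(-1))*(-2 + 5*(-1)))*14 = -5*(-2 - 5)*14 = -5*(-7)*14 = 35*14 = 490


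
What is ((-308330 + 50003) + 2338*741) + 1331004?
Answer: 2805135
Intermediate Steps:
((-308330 + 50003) + 2338*741) + 1331004 = (-258327 + 1732458) + 1331004 = 1474131 + 1331004 = 2805135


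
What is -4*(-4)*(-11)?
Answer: -176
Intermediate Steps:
-4*(-4)*(-11) = 16*(-11) = -176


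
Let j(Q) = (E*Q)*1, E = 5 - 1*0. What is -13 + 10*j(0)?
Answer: -13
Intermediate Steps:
E = 5 (E = 5 + 0 = 5)
j(Q) = 5*Q (j(Q) = (5*Q)*1 = 5*Q)
-13 + 10*j(0) = -13 + 10*(5*0) = -13 + 10*0 = -13 + 0 = -13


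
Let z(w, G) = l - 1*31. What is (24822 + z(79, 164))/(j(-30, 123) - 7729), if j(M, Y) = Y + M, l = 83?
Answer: -12437/3818 ≈ -3.2575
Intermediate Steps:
j(M, Y) = M + Y
z(w, G) = 52 (z(w, G) = 83 - 1*31 = 83 - 31 = 52)
(24822 + z(79, 164))/(j(-30, 123) - 7729) = (24822 + 52)/((-30 + 123) - 7729) = 24874/(93 - 7729) = 24874/(-7636) = 24874*(-1/7636) = -12437/3818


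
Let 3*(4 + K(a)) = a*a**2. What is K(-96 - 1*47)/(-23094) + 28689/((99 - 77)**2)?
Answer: 1701476647/16766244 ≈ 101.48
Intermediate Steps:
K(a) = -4 + a**3/3 (K(a) = -4 + (a*a**2)/3 = -4 + a**3/3)
K(-96 - 1*47)/(-23094) + 28689/((99 - 77)**2) = (-4 + (-96 - 1*47)**3/3)/(-23094) + 28689/((99 - 77)**2) = (-4 + (-96 - 47)**3/3)*(-1/23094) + 28689/(22**2) = (-4 + (1/3)*(-143)**3)*(-1/23094) + 28689/484 = (-4 + (1/3)*(-2924207))*(-1/23094) + 28689*(1/484) = (-4 - 2924207/3)*(-1/23094) + 28689/484 = -2924219/3*(-1/23094) + 28689/484 = 2924219/69282 + 28689/484 = 1701476647/16766244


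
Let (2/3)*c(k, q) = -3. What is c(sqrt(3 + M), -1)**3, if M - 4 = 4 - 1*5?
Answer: -729/8 ≈ -91.125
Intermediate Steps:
M = 3 (M = 4 + (4 - 1*5) = 4 + (4 - 5) = 4 - 1 = 3)
c(k, q) = -9/2 (c(k, q) = (3/2)*(-3) = -9/2)
c(sqrt(3 + M), -1)**3 = (-9/2)**3 = -729/8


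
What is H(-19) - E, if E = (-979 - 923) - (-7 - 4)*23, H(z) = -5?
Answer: 1644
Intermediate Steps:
E = -1649 (E = -1902 - (-11)*23 = -1902 - 1*(-253) = -1902 + 253 = -1649)
H(-19) - E = -5 - 1*(-1649) = -5 + 1649 = 1644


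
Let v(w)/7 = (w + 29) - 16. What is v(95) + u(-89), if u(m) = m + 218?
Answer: 885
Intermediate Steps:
u(m) = 218 + m
v(w) = 91 + 7*w (v(w) = 7*((w + 29) - 16) = 7*((29 + w) - 16) = 7*(13 + w) = 91 + 7*w)
v(95) + u(-89) = (91 + 7*95) + (218 - 89) = (91 + 665) + 129 = 756 + 129 = 885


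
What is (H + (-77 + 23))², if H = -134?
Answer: 35344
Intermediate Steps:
(H + (-77 + 23))² = (-134 + (-77 + 23))² = (-134 - 54)² = (-188)² = 35344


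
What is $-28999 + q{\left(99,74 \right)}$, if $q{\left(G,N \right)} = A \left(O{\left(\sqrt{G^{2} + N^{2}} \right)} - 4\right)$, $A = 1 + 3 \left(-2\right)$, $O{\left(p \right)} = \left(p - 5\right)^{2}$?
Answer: $-105489 + 50 \sqrt{15277} \approx -99309.0$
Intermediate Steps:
$O{\left(p \right)} = \left(-5 + p\right)^{2}$
$A = -5$ ($A = 1 - 6 = -5$)
$q{\left(G,N \right)} = 20 - 5 \left(-5 + \sqrt{G^{2} + N^{2}}\right)^{2}$ ($q{\left(G,N \right)} = - 5 \left(\left(-5 + \sqrt{G^{2} + N^{2}}\right)^{2} - 4\right) = - 5 \left(-4 + \left(-5 + \sqrt{G^{2} + N^{2}}\right)^{2}\right) = 20 - 5 \left(-5 + \sqrt{G^{2} + N^{2}}\right)^{2}$)
$-28999 + q{\left(99,74 \right)} = -28999 + \left(20 - 5 \left(-5 + \sqrt{99^{2} + 74^{2}}\right)^{2}\right) = -28999 + \left(20 - 5 \left(-5 + \sqrt{9801 + 5476}\right)^{2}\right) = -28999 + \left(20 - 5 \left(-5 + \sqrt{15277}\right)^{2}\right) = -28979 - 5 \left(-5 + \sqrt{15277}\right)^{2}$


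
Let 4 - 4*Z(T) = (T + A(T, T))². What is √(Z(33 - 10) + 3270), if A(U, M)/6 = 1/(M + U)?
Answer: √1659603/23 ≈ 56.011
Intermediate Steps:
A(U, M) = 6/(M + U)
Z(T) = 1 - (T + 3/T)²/4 (Z(T) = 1 - (T + 6/(T + T))²/4 = 1 - (T + 6/((2*T)))²/4 = 1 - (T + 6*(1/(2*T)))²/4 = 1 - (T + 3/T)²/4)
√(Z(33 - 10) + 3270) = √((1 - (3 + (33 - 10)²)²/(4*(33 - 10)²)) + 3270) = √((1 - ¼*(3 + 23²)²/23²) + 3270) = √((1 - ¼*1/529*(3 + 529)²) + 3270) = √((1 - ¼*1/529*532²) + 3270) = √((1 - ¼*1/529*283024) + 3270) = √((1 - 70756/529) + 3270) = √(-70227/529 + 3270) = √(1659603/529) = √1659603/23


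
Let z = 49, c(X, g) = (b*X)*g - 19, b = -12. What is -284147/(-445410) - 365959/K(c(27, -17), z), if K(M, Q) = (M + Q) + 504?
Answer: -707390272/11803365 ≈ -59.931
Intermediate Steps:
c(X, g) = -19 - 12*X*g (c(X, g) = (-12*X)*g - 19 = -12*X*g - 19 = -19 - 12*X*g)
K(M, Q) = 504 + M + Q
-284147/(-445410) - 365959/K(c(27, -17), z) = -284147/(-445410) - 365959/(504 + (-19 - 12*27*(-17)) + 49) = -284147*(-1/445410) - 365959/(504 + (-19 + 5508) + 49) = 284147/445410 - 365959/(504 + 5489 + 49) = 284147/445410 - 365959/6042 = 284147/445410 - 365959*1/6042 = 284147/445410 - 19261/318 = -707390272/11803365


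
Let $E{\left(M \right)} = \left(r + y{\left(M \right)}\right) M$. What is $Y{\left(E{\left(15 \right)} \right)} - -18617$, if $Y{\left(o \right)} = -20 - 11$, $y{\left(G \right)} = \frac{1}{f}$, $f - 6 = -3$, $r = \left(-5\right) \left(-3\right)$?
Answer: $18586$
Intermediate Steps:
$r = 15$
$f = 3$ ($f = 6 - 3 = 3$)
$y{\left(G \right)} = \frac{1}{3}$
$E{\left(M \right)} = \frac{46 M}{3}$ ($E{\left(M \right)} = \left(15 + \frac{1}{3}\right) M = \frac{46 M}{3}$)
$Y{\left(o \right)} = -31$
$Y{\left(E{\left(15 \right)} \right)} - -18617 = -31 - -18617 = -31 + 18617 = 18586$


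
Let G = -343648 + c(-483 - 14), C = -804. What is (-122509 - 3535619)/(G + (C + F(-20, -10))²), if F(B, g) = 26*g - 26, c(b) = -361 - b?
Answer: -914532/211147 ≈ -4.3313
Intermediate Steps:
F(B, g) = -26 + 26*g
G = -343512 (G = -343648 + (-361 - (-483 - 14)) = -343648 + (-361 - 1*(-497)) = -343648 + (-361 + 497) = -343648 + 136 = -343512)
(-122509 - 3535619)/(G + (C + F(-20, -10))²) = (-122509 - 3535619)/(-343512 + (-804 + (-26 + 26*(-10)))²) = -3658128/(-343512 + (-804 + (-26 - 260))²) = -3658128/(-343512 + (-804 - 286)²) = -3658128/(-343512 + (-1090)²) = -3658128/(-343512 + 1188100) = -3658128/844588 = -3658128*1/844588 = -914532/211147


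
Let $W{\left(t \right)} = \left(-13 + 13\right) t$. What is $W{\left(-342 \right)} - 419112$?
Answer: $-419112$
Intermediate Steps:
$W{\left(t \right)} = 0$ ($W{\left(t \right)} = 0 t = 0$)
$W{\left(-342 \right)} - 419112 = 0 - 419112 = -419112$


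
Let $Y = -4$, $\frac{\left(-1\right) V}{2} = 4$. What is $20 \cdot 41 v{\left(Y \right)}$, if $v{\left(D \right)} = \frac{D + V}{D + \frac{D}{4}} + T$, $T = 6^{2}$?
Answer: $31488$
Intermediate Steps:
$V = -8$ ($V = \left(-2\right) 4 = -8$)
$T = 36$
$v{\left(D \right)} = 36 + \frac{4 \left(-8 + D\right)}{5 D}$ ($v{\left(D \right)} = \frac{D - 8}{D + \frac{D}{4}} + 36 = \frac{-8 + D}{D + D \frac{1}{4}} + 36 = \frac{-8 + D}{D + \frac{D}{4}} + 36 = \frac{-8 + D}{\frac{5}{4} D} + 36 = \left(-8 + D\right) \frac{4}{5 D} + 36 = \frac{4 \left(-8 + D\right)}{5 D} + 36 = 36 + \frac{4 \left(-8 + D\right)}{5 D}$)
$20 \cdot 41 v{\left(Y \right)} = 20 \cdot 41 \frac{8 \left(-4 + 23 \left(-4\right)\right)}{5 \left(-4\right)} = 820 \cdot \frac{8}{5} \left(- \frac{1}{4}\right) \left(-4 - 92\right) = 820 \cdot \frac{8}{5} \left(- \frac{1}{4}\right) \left(-96\right) = 820 \cdot \frac{192}{5} = 31488$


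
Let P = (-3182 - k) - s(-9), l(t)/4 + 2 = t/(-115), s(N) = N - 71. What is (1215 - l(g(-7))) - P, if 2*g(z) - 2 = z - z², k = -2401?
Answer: 221152/115 ≈ 1923.1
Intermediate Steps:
g(z) = 1 + z/2 - z²/2 (g(z) = 1 + (z - z²)/2 = 1 + (z/2 - z²/2) = 1 + z/2 - z²/2)
s(N) = -71 + N
l(t) = -8 - 4*t/115 (l(t) = -8 + 4*(t/(-115)) = -8 + 4*(t*(-1/115)) = -8 + 4*(-t/115) = -8 - 4*t/115)
P = -701 (P = (-3182 - 1*(-2401)) - (-71 - 9) = (-3182 + 2401) - 1*(-80) = -781 + 80 = -701)
(1215 - l(g(-7))) - P = (1215 - (-8 - 4*(1 + (½)*(-7) - ½*(-7)²)/115)) - 1*(-701) = (1215 - (-8 - 4*(1 - 7/2 - ½*49)/115)) + 701 = (1215 - (-8 - 4*(1 - 7/2 - 49/2)/115)) + 701 = (1215 - (-8 - 4/115*(-27))) + 701 = (1215 - (-8 + 108/115)) + 701 = (1215 - 1*(-812/115)) + 701 = (1215 + 812/115) + 701 = 140537/115 + 701 = 221152/115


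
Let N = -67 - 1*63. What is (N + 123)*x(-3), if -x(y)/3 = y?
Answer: -63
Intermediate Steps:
x(y) = -3*y
N = -130 (N = -67 - 63 = -130)
(N + 123)*x(-3) = (-130 + 123)*(-3*(-3)) = -7*9 = -63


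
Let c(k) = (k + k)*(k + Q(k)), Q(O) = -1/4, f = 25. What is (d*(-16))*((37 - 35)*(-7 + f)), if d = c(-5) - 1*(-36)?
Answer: -50976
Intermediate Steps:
Q(O) = -1/4 (Q(O) = -1*1/4 = -1/4)
c(k) = 2*k*(-1/4 + k) (c(k) = (k + k)*(k - 1/4) = (2*k)*(-1/4 + k) = 2*k*(-1/4 + k))
d = 177/2 (d = (1/2)*(-5)*(-1 + 4*(-5)) - 1*(-36) = (1/2)*(-5)*(-1 - 20) + 36 = (1/2)*(-5)*(-21) + 36 = 105/2 + 36 = 177/2 ≈ 88.500)
(d*(-16))*((37 - 35)*(-7 + f)) = ((177/2)*(-16))*((37 - 35)*(-7 + 25)) = -2832*18 = -1416*36 = -50976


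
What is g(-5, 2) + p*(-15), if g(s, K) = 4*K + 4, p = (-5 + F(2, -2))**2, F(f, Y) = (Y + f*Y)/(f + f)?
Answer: -2487/4 ≈ -621.75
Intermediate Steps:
F(f, Y) = (Y + Y*f)/(2*f) (F(f, Y) = (Y + Y*f)/((2*f)) = (Y + Y*f)*(1/(2*f)) = (Y + Y*f)/(2*f))
p = 169/4 (p = (-5 + (1/2)*(-2)*(1 + 2)/2)**2 = (-5 + (1/2)*(-2)*(1/2)*3)**2 = (-5 - 3/2)**2 = (-13/2)**2 = 169/4 ≈ 42.250)
g(s, K) = 4 + 4*K
g(-5, 2) + p*(-15) = (4 + 4*2) + (169/4)*(-15) = (4 + 8) - 2535/4 = 12 - 2535/4 = -2487/4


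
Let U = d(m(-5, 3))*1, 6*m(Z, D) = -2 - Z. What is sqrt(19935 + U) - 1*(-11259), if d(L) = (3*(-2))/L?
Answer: 11259 + sqrt(19923) ≈ 11400.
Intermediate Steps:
m(Z, D) = -1/3 - Z/6 (m(Z, D) = (-2 - Z)/6 = -1/3 - Z/6)
d(L) = -6/L
U = -12 (U = -6/(-1/3 - 1/6*(-5))*1 = -6/(-1/3 + 5/6)*1 = -6/1/2*1 = -6*2*1 = -12*1 = -12)
sqrt(19935 + U) - 1*(-11259) = sqrt(19935 - 12) - 1*(-11259) = sqrt(19923) + 11259 = 11259 + sqrt(19923)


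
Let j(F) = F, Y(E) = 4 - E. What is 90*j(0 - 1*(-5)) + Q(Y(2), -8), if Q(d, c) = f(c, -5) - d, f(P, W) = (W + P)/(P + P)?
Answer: 7181/16 ≈ 448.81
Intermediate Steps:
f(P, W) = (P + W)/(2*P) (f(P, W) = (P + W)/((2*P)) = (P + W)*(1/(2*P)) = (P + W)/(2*P))
Q(d, c) = -d + (-5 + c)/(2*c) (Q(d, c) = (c - 5)/(2*c) - d = (-5 + c)/(2*c) - d = -d + (-5 + c)/(2*c))
90*j(0 - 1*(-5)) + Q(Y(2), -8) = 90*(0 - 1*(-5)) + (½ - (4 - 1*2) - 5/2/(-8)) = 90*(0 + 5) + (½ - (4 - 2) - 5/2*(-⅛)) = 90*5 + (½ - 1*2 + 5/16) = 450 + (½ - 2 + 5/16) = 450 - 19/16 = 7181/16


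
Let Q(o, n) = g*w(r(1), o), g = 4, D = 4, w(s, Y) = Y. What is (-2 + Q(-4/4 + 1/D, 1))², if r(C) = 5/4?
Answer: 25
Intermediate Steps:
r(C) = 5/4 (r(C) = 5*(¼) = 5/4)
Q(o, n) = 4*o
(-2 + Q(-4/4 + 1/D, 1))² = (-2 + 4*(-4/4 + 1/4))² = (-2 + 4*(-4*¼ + 1*(¼)))² = (-2 + 4*(-1 + ¼))² = (-2 + 4*(-¾))² = (-2 - 3)² = (-5)² = 25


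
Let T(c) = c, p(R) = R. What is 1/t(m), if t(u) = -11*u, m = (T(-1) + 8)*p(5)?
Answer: -1/385 ≈ -0.0025974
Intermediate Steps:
m = 35 (m = (-1 + 8)*5 = 7*5 = 35)
1/t(m) = 1/(-11*35) = 1/(-385) = -1/385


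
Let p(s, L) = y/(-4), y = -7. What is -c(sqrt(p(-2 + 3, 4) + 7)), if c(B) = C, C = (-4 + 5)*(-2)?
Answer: 2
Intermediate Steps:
C = -2 (C = 1*(-2) = -2)
p(s, L) = 7/4 (p(s, L) = -7/(-4) = -7*(-1/4) = 7/4)
c(B) = -2
-c(sqrt(p(-2 + 3, 4) + 7)) = -1*(-2) = 2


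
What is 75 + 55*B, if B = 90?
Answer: 5025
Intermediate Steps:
75 + 55*B = 75 + 55*90 = 75 + 4950 = 5025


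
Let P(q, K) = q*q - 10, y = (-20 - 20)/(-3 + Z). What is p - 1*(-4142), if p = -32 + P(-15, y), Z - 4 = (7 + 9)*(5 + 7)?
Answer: 4325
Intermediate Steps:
Z = 196 (Z = 4 + (7 + 9)*(5 + 7) = 4 + 16*12 = 4 + 192 = 196)
y = -40/193 (y = (-20 - 20)/(-3 + 196) = -40/193 ≈ -0.20725)
P(q, K) = -10 + q**2 (P(q, K) = q**2 - 10 = -10 + q**2)
p = 183 (p = -32 + (-10 + (-15)**2) = -32 + (-10 + 225) = -32 + 215 = 183)
p - 1*(-4142) = 183 - 1*(-4142) = 183 + 4142 = 4325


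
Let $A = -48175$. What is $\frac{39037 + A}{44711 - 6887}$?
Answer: $- \frac{1523}{6304} \approx -0.24159$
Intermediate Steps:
$\frac{39037 + A}{44711 - 6887} = \frac{39037 - 48175}{44711 - 6887} = - \frac{9138}{37824} = \left(-9138\right) \frac{1}{37824} = - \frac{1523}{6304}$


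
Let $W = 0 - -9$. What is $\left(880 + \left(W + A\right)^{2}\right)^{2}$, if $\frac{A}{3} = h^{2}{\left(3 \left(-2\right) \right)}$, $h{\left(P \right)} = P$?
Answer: $212255761$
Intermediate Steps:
$W = 9$ ($W = 0 + 9 = 9$)
$A = 108$ ($A = 3 \left(3 \left(-2\right)\right)^{2} = 3 \left(-6\right)^{2} = 3 \cdot 36 = 108$)
$\left(880 + \left(W + A\right)^{2}\right)^{2} = \left(880 + \left(9 + 108\right)^{2}\right)^{2} = \left(880 + 117^{2}\right)^{2} = \left(880 + 13689\right)^{2} = 14569^{2} = 212255761$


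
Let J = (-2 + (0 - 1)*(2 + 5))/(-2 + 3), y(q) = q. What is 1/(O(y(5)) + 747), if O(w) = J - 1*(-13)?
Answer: 1/751 ≈ 0.0013316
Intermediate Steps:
J = -9 (J = (-2 - 1*7)/1 = (-2 - 7)*1 = -9*1 = -9)
O(w) = 4 (O(w) = -9 - 1*(-13) = -9 + 13 = 4)
1/(O(y(5)) + 747) = 1/(4 + 747) = 1/751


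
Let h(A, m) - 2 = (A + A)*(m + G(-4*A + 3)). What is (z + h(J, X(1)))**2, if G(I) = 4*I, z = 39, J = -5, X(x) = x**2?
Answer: 790321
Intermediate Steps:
h(A, m) = 2 + 2*A*(12 + m - 16*A) (h(A, m) = 2 + (A + A)*(m + 4*(-4*A + 3)) = 2 + (2*A)*(m + 4*(3 - 4*A)) = 2 + (2*A)*(m + (12 - 16*A)) = 2 + (2*A)*(12 + m - 16*A) = 2 + 2*A*(12 + m - 16*A))
(z + h(J, X(1)))**2 = (39 + (2 - 8*(-5)*(-3 + 4*(-5)) + 2*(-5)*1**2))**2 = (39 + (2 - 8*(-5)*(-3 - 20) + 2*(-5)*1))**2 = (39 + (2 - 8*(-5)*(-23) - 10))**2 = (39 + (2 - 920 - 10))**2 = (39 - 928)**2 = (-889)**2 = 790321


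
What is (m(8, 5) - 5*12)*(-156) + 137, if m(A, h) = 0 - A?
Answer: 10745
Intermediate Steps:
m(A, h) = -A
(m(8, 5) - 5*12)*(-156) + 137 = (-1*8 - 5*12)*(-156) + 137 = (-8 - 1*60)*(-156) + 137 = (-8 - 60)*(-156) + 137 = -68*(-156) + 137 = 10608 + 137 = 10745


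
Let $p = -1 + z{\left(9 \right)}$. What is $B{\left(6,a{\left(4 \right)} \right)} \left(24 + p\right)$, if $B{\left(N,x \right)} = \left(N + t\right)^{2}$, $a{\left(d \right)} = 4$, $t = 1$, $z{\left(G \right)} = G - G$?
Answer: $1127$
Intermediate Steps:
$z{\left(G \right)} = 0$
$p = -1$ ($p = -1 + 0 = -1$)
$B{\left(N,x \right)} = \left(1 + N\right)^{2}$ ($B{\left(N,x \right)} = \left(N + 1\right)^{2} = \left(1 + N\right)^{2}$)
$B{\left(6,a{\left(4 \right)} \right)} \left(24 + p\right) = \left(1 + 6\right)^{2} \left(24 - 1\right) = 7^{2} \cdot 23 = 49 \cdot 23 = 1127$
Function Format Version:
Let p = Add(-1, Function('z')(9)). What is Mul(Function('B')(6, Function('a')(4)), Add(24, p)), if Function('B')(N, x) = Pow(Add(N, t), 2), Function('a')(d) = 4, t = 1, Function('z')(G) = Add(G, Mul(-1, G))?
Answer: 1127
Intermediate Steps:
Function('z')(G) = 0
p = -1 (p = Add(-1, 0) = -1)
Function('B')(N, x) = Pow(Add(1, N), 2) (Function('B')(N, x) = Pow(Add(N, 1), 2) = Pow(Add(1, N), 2))
Mul(Function('B')(6, Function('a')(4)), Add(24, p)) = Mul(Pow(Add(1, 6), 2), Add(24, -1)) = Mul(Pow(7, 2), 23) = Mul(49, 23) = 1127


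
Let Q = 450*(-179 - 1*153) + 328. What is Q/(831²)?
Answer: -149072/690561 ≈ -0.21587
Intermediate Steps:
Q = -149072 (Q = 450*(-179 - 153) + 328 = 450*(-332) + 328 = -149400 + 328 = -149072)
Q/(831²) = -149072/(831²) = -149072/690561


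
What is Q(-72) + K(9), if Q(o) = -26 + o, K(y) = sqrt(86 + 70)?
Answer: -98 + 2*sqrt(39) ≈ -85.510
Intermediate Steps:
K(y) = 2*sqrt(39) (K(y) = sqrt(156) = 2*sqrt(39))
Q(-72) + K(9) = (-26 - 72) + 2*sqrt(39) = -98 + 2*sqrt(39)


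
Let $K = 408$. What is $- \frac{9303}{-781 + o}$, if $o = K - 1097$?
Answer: $\frac{443}{70} \approx 6.3286$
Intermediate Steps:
$o = -689$ ($o = 408 - 1097 = -689$)
$- \frac{9303}{-781 + o} = - \frac{9303}{-781 - 689} = - \frac{9303}{-1470} = \left(-9303\right) \left(- \frac{1}{1470}\right) = \frac{443}{70}$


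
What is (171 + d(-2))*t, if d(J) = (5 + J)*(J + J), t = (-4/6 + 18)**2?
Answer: 143312/3 ≈ 47771.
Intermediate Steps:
t = 2704/9 (t = (-4*1/6 + 18)**2 = (-2/3 + 18)**2 = (52/3)**2 = 2704/9 ≈ 300.44)
d(J) = 2*J*(5 + J) (d(J) = (5 + J)*(2*J) = 2*J*(5 + J))
(171 + d(-2))*t = (171 + 2*(-2)*(5 - 2))*(2704/9) = (171 + 2*(-2)*3)*(2704/9) = (171 - 12)*(2704/9) = 159*(2704/9) = 143312/3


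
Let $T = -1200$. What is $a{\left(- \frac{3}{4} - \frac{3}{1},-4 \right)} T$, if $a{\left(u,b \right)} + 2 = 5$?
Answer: $-3600$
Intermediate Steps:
$a{\left(u,b \right)} = 3$ ($a{\left(u,b \right)} = -2 + 5 = 3$)
$a{\left(- \frac{3}{4} - \frac{3}{1},-4 \right)} T = 3 \left(-1200\right) = -3600$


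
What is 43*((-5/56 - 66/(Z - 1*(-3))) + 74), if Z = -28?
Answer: 4608353/1400 ≈ 3291.7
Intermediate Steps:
43*((-5/56 - 66/(Z - 1*(-3))) + 74) = 43*((-5/56 - 66/(-28 - 1*(-3))) + 74) = 43*((-5*1/56 - 66/(-28 + 3)) + 74) = 43*((-5/56 - 66/(-25)) + 74) = 43*((-5/56 - 66*(-1/25)) + 74) = 43*((-5/56 + 66/25) + 74) = 43*(3571/1400 + 74) = 43*(107171/1400) = 4608353/1400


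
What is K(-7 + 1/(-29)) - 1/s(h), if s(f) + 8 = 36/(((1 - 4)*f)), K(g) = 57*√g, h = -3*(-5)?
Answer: 5/44 + 114*I*√1479/29 ≈ 0.11364 + 151.18*I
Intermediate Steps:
h = 15
s(f) = -8 - 12/f (s(f) = -8 + 36/(((1 - 4)*f)) = -8 + 36/((-3*f)) = -8 + 36*(-1/(3*f)) = -8 - 12/f)
K(-7 + 1/(-29)) - 1/s(h) = 57*√(-7 + 1/(-29)) - 1/(-8 - 12/15) = 57*√(-7 - 1/29) - 1/(-8 - 12*1/15) = 57*√(-204/29) - 1/(-8 - ⅘) = 57*(2*I*√1479/29) - 1/(-44/5) = 114*I*√1479/29 - 1*(-5/44) = 114*I*√1479/29 + 5/44 = 5/44 + 114*I*√1479/29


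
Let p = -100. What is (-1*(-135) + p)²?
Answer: 1225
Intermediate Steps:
(-1*(-135) + p)² = (-1*(-135) - 100)² = (135 - 100)² = 35² = 1225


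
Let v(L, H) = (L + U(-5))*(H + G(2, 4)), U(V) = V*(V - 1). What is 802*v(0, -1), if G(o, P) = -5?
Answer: -144360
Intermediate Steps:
U(V) = V*(-1 + V)
v(L, H) = (-5 + H)*(30 + L) (v(L, H) = (L - 5*(-1 - 5))*(H - 5) = (L - 5*(-6))*(-5 + H) = (L + 30)*(-5 + H) = (30 + L)*(-5 + H) = (-5 + H)*(30 + L))
802*v(0, -1) = 802*(-150 - 5*0 + 30*(-1) - 1*0) = 802*(-150 + 0 - 30 + 0) = 802*(-180) = -144360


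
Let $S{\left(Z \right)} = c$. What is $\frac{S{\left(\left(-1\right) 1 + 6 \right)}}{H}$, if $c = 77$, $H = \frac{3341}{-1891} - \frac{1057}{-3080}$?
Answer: $- \frac{64067080}{1184499} \approx -54.088$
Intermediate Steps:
$H = - \frac{1184499}{832040}$ ($H = 3341 \left(- \frac{1}{1891}\right) - - \frac{151}{440} = - \frac{3341}{1891} + \frac{151}{440} = - \frac{1184499}{832040} \approx -1.4236$)
$S{\left(Z \right)} = 77$
$\frac{S{\left(\left(-1\right) 1 + 6 \right)}}{H} = \frac{77}{- \frac{1184499}{832040}} = 77 \left(- \frac{832040}{1184499}\right) = - \frac{64067080}{1184499}$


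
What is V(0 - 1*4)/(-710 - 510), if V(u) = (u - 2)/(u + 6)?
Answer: 3/1220 ≈ 0.0024590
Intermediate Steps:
V(u) = (-2 + u)/(6 + u)
V(0 - 1*4)/(-710 - 510) = ((-2 + (0 - 1*4))/(6 + (0 - 1*4)))/(-710 - 510) = ((-2 + (0 - 4))/(6 + (0 - 4)))/(-1220) = ((-2 - 4)/(6 - 4))*(-1/1220) = (-6/2)*(-1/1220) = ((1/2)*(-6))*(-1/1220) = -3*(-1/1220) = 3/1220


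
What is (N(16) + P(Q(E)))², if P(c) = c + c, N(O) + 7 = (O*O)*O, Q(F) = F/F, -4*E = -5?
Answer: 16736281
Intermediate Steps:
E = 5/4 (E = -¼*(-5) = 5/4 ≈ 1.2500)
Q(F) = 1
N(O) = -7 + O³ (N(O) = -7 + (O*O)*O = -7 + O²*O = -7 + O³)
P(c) = 2*c
(N(16) + P(Q(E)))² = ((-7 + 16³) + 2*1)² = ((-7 + 4096) + 2)² = (4089 + 2)² = 4091² = 16736281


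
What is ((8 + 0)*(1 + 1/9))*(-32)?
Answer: -2560/9 ≈ -284.44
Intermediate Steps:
((8 + 0)*(1 + 1/9))*(-32) = (8*(1 + ⅑))*(-32) = (8*(10/9))*(-32) = (80/9)*(-32) = -2560/9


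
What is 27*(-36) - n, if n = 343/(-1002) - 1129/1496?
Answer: -727687919/749496 ≈ -970.90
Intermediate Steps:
n = -822193/749496 (n = 343*(-1/1002) - 1129*1/1496 = -343/1002 - 1129/1496 = -822193/749496 ≈ -1.0970)
27*(-36) - n = 27*(-36) - 1*(-822193/749496) = -972 + 822193/749496 = -727687919/749496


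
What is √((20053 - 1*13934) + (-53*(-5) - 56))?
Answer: 2*√1582 ≈ 79.549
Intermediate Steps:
√((20053 - 1*13934) + (-53*(-5) - 56)) = √((20053 - 13934) + (265 - 56)) = √(6119 + 209) = √6328 = 2*√1582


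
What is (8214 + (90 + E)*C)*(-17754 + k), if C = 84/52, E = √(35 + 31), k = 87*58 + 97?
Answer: -1370462592/13 - 264831*√66/13 ≈ -1.0559e+8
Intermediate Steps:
k = 5143 (k = 5046 + 97 = 5143)
E = √66 ≈ 8.1240
C = 21/13 (C = 84*(1/52) = 21/13 ≈ 1.6154)
(8214 + (90 + E)*C)*(-17754 + k) = (8214 + (90 + √66)*(21/13))*(-17754 + 5143) = (8214 + (1890/13 + 21*√66/13))*(-12611) = (108672/13 + 21*√66/13)*(-12611) = -1370462592/13 - 264831*√66/13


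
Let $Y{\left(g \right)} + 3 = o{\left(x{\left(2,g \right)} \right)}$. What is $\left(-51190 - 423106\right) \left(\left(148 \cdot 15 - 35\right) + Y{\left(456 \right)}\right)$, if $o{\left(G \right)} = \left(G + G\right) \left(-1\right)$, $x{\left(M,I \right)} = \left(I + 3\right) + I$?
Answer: $-166952192$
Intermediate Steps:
$x{\left(M,I \right)} = 3 + 2 I$ ($x{\left(M,I \right)} = \left(3 + I\right) + I = 3 + 2 I$)
$o{\left(G \right)} = - 2 G$ ($o{\left(G \right)} = 2 G \left(-1\right) = - 2 G$)
$Y{\left(g \right)} = -9 - 4 g$ ($Y{\left(g \right)} = -3 - 2 \left(3 + 2 g\right) = -3 - \left(6 + 4 g\right) = -9 - 4 g$)
$\left(-51190 - 423106\right) \left(\left(148 \cdot 15 - 35\right) + Y{\left(456 \right)}\right) = \left(-51190 - 423106\right) \left(\left(148 \cdot 15 - 35\right) - 1833\right) = - 474296 \left(\left(2220 - 35\right) - 1833\right) = - 474296 \left(2185 - 1833\right) = \left(-474296\right) 352 = -166952192$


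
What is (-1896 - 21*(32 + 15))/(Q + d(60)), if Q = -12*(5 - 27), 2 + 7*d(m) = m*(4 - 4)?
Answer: -20181/1846 ≈ -10.932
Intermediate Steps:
d(m) = -2/7 (d(m) = -2/7 + (m*(4 - 4))/7 = -2/7 + (m*0)/7 = -2/7 + (1/7)*0 = -2/7 + 0 = -2/7)
Q = 264 (Q = -12*(-22) = 264)
(-1896 - 21*(32 + 15))/(Q + d(60)) = (-1896 - 21*(32 + 15))/(264 - 2/7) = (-1896 - 21*47)/(1846/7) = (-1896 - 987)*(7/1846) = -2883*7/1846 = -20181/1846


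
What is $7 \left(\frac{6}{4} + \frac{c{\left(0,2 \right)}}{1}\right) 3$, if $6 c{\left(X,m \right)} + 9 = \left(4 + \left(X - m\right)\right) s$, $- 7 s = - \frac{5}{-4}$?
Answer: $- \frac{5}{4} \approx -1.25$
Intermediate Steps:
$s = - \frac{5}{28}$ ($s = - \frac{\left(-5\right) \frac{1}{-4}}{7} = - \frac{\left(-5\right) \left(- \frac{1}{4}\right)}{7} = \left(- \frac{1}{7}\right) \frac{5}{4} = - \frac{5}{28} \approx -0.17857$)
$c{\left(X,m \right)} = - \frac{34}{21} - \frac{5 X}{168} + \frac{5 m}{168}$ ($c{\left(X,m \right)} = - \frac{3}{2} + \frac{\left(4 + \left(X - m\right)\right) \left(- \frac{5}{28}\right)}{6} = - \frac{3}{2} + \frac{\left(4 + X - m\right) \left(- \frac{5}{28}\right)}{6} = - \frac{3}{2} + \frac{- \frac{5}{7} - \frac{5 X}{28} + \frac{5 m}{28}}{6} = - \frac{3}{2} - \left(\frac{5}{42} - \frac{5 m}{168} + \frac{5 X}{168}\right) = - \frac{34}{21} - \frac{5 X}{168} + \frac{5 m}{168}$)
$7 \left(\frac{6}{4} + \frac{c{\left(0,2 \right)}}{1}\right) 3 = 7 \left(\frac{6}{4} + \frac{- \frac{34}{21} - 0 + \frac{5}{168} \cdot 2}{1}\right) 3 = 7 \left(6 \cdot \frac{1}{4} + \left(- \frac{34}{21} + 0 + \frac{5}{84}\right) 1\right) 3 = 7 \left(\frac{3}{2} - \frac{131}{84}\right) 3 = 7 \left(- \frac{5}{84}\right) 3 = \left(- \frac{5}{12}\right) 3 = - \frac{5}{4}$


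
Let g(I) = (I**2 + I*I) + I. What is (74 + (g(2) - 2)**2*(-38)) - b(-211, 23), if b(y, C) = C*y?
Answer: 2495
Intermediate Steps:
g(I) = I + 2*I**2 (g(I) = (I**2 + I**2) + I = 2*I**2 + I = I + 2*I**2)
(74 + (g(2) - 2)**2*(-38)) - b(-211, 23) = (74 + (2*(1 + 2*2) - 2)**2*(-38)) - 23*(-211) = (74 + (2*(1 + 4) - 2)**2*(-38)) - 1*(-4853) = (74 + (2*5 - 2)**2*(-38)) + 4853 = (74 + (10 - 2)**2*(-38)) + 4853 = (74 + 8**2*(-38)) + 4853 = (74 + 64*(-38)) + 4853 = (74 - 2432) + 4853 = -2358 + 4853 = 2495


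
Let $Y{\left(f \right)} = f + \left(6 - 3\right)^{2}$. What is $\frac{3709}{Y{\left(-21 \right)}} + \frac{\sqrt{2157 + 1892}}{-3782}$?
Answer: $- \frac{3709}{12} - \frac{\sqrt{4049}}{3782} \approx -309.1$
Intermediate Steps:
$Y{\left(f \right)} = 9 + f$ ($Y{\left(f \right)} = f + 3^{2} = f + 9 = 9 + f$)
$\frac{3709}{Y{\left(-21 \right)}} + \frac{\sqrt{2157 + 1892}}{-3782} = \frac{3709}{9 - 21} + \frac{\sqrt{2157 + 1892}}{-3782} = \frac{3709}{-12} + \sqrt{4049} \left(- \frac{1}{3782}\right) = 3709 \left(- \frac{1}{12}\right) - \frac{\sqrt{4049}}{3782} = - \frac{3709}{12} - \frac{\sqrt{4049}}{3782}$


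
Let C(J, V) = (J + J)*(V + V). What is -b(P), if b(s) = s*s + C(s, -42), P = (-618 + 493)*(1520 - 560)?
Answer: -14420160000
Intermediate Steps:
P = -120000 (P = -125*960 = -120000)
C(J, V) = 4*J*V (C(J, V) = (2*J)*(2*V) = 4*J*V)
b(s) = s² - 168*s (b(s) = s*s + 4*s*(-42) = s² - 168*s)
-b(P) = -(-120000)*(-168 - 120000) = -(-120000)*(-120168) = -1*14420160000 = -14420160000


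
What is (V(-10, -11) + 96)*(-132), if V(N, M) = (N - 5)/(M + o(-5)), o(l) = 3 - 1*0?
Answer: -25839/2 ≈ -12920.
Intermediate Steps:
o(l) = 3 (o(l) = 3 + 0 = 3)
V(N, M) = (-5 + N)/(3 + M) (V(N, M) = (N - 5)/(M + 3) = (-5 + N)/(3 + M))
(V(-10, -11) + 96)*(-132) = ((-5 - 10)/(3 - 11) + 96)*(-132) = (-15/(-8) + 96)*(-132) = (-⅛*(-15) + 96)*(-132) = (15/8 + 96)*(-132) = (783/8)*(-132) = -25839/2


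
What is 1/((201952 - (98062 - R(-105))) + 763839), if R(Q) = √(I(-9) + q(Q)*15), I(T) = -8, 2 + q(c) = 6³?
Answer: 867729/752953614239 - √3202/752953614239 ≈ 1.1524e-6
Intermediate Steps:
q(c) = 214 (q(c) = -2 + 6³ = -2 + 216 = 214)
R(Q) = √3202 (R(Q) = √(-8 + 214*15) = √(-8 + 3210) = √3202)
1/((201952 - (98062 - R(-105))) + 763839) = 1/((201952 - (98062 - √3202)) + 763839) = 1/((201952 + (-98062 + √3202)) + 763839) = 1/((103890 + √3202) + 763839) = 1/(867729 + √3202)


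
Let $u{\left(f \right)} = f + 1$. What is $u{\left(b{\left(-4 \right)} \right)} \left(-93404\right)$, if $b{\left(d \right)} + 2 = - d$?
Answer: $-280212$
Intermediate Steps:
$b{\left(d \right)} = -2 - d$
$u{\left(f \right)} = 1 + f$
$u{\left(b{\left(-4 \right)} \right)} \left(-93404\right) = \left(1 - -2\right) \left(-93404\right) = \left(1 + \left(-2 + 4\right)\right) \left(-93404\right) = \left(1 + 2\right) \left(-93404\right) = 3 \left(-93404\right) = -280212$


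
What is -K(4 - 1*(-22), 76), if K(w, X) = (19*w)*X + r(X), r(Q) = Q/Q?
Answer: -37545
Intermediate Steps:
r(Q) = 1
K(w, X) = 1 + 19*X*w (K(w, X) = (19*w)*X + 1 = 19*X*w + 1 = 1 + 19*X*w)
-K(4 - 1*(-22), 76) = -(1 + 19*76*(4 - 1*(-22))) = -(1 + 19*76*(4 + 22)) = -(1 + 19*76*26) = -(1 + 37544) = -1*37545 = -37545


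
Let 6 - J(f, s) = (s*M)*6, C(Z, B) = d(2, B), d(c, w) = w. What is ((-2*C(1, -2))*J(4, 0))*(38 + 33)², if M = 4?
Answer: 120984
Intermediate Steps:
C(Z, B) = B
J(f, s) = 6 - 24*s (J(f, s) = 6 - s*4*6 = 6 - 4*s*6 = 6 - 24*s)
((-2*C(1, -2))*J(4, 0))*(38 + 33)² = ((-2*(-2))*(6 - 24*0))*(38 + 33)² = (4*(6 + 0))*71² = (4*6)*5041 = 24*5041 = 120984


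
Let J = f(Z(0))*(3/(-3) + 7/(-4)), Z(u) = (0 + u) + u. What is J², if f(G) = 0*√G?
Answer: 0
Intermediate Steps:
Z(u) = 2*u (Z(u) = u + u = 2*u)
f(G) = 0
J = 0 (J = 0*(3/(-3) + 7/(-4)) = 0*(3*(-⅓) + 7*(-¼)) = 0*(-1 - 7/4) = 0*(-11/4) = 0)
J² = 0² = 0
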